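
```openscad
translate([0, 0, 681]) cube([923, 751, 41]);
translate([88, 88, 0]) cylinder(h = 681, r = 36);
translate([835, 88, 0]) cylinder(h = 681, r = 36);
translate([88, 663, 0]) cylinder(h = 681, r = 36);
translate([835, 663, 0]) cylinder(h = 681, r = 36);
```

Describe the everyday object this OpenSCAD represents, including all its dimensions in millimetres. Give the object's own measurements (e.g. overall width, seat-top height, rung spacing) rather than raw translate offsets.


A table: top 923 mm (x) × 751 mm (y), 41 mm thick, upper face at z = 722 mm, on four round legs of 72 mm diameter, each leg's bounding box inset 52 mm from the nearest pair of top edges from z = 0 to the bottom of the top.


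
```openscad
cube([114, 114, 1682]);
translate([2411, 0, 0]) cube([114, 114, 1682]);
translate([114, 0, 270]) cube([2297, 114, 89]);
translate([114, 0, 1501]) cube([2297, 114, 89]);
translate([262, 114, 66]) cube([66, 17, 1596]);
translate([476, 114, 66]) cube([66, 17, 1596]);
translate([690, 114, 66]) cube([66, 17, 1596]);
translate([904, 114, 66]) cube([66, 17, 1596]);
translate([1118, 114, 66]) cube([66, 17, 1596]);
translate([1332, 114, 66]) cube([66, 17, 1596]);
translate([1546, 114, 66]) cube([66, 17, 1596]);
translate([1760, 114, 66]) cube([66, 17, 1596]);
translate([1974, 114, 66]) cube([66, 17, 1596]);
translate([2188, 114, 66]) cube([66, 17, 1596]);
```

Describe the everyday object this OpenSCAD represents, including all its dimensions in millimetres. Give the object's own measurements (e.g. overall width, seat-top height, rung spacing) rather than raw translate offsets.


A fence section. Two 114×114 mm posts, 1682 mm tall, stand on the floor with a clear span of 2297 mm between their inner faces. Two horizontal rails of 114×89 mm section span the gap between the posts with their undersides at z = 270 mm and z = 1501 mm, flush with the posts' −y face. 10 pickets, each 66 mm wide, 17 mm thick and 1596 mm tall, are fixed to the +y face of the rails with their bottoms at z = 66 mm, spaced across the span with a 148 mm gap after the −x post and between neighbouring pickets, with 157 mm left before the +x post.


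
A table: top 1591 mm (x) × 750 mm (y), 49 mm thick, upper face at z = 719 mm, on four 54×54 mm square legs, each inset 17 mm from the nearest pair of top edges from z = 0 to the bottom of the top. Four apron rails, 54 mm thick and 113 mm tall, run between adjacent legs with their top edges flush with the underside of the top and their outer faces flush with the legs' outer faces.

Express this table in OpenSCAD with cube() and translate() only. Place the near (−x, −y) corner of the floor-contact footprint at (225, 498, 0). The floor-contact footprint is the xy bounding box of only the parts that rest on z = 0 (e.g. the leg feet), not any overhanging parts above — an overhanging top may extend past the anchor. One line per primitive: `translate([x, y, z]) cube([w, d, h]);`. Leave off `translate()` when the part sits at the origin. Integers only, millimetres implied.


translate([208, 481, 670]) cube([1591, 750, 49]);
translate([225, 498, 0]) cube([54, 54, 670]);
translate([1728, 498, 0]) cube([54, 54, 670]);
translate([225, 1160, 0]) cube([54, 54, 670]);
translate([1728, 1160, 0]) cube([54, 54, 670]);
translate([279, 498, 557]) cube([1449, 54, 113]);
translate([279, 1160, 557]) cube([1449, 54, 113]);
translate([225, 552, 557]) cube([54, 608, 113]);
translate([1728, 552, 557]) cube([54, 608, 113]);


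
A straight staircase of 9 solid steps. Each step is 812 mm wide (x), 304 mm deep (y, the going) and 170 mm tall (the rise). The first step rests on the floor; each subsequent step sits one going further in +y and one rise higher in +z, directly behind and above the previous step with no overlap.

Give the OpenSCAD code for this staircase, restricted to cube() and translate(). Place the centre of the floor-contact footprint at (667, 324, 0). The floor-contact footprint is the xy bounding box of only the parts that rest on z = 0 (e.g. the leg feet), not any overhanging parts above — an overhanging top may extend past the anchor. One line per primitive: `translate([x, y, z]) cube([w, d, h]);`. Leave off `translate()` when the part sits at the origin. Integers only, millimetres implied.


translate([261, 172, 0]) cube([812, 304, 170]);
translate([261, 476, 170]) cube([812, 304, 170]);
translate([261, 780, 340]) cube([812, 304, 170]);
translate([261, 1084, 510]) cube([812, 304, 170]);
translate([261, 1388, 680]) cube([812, 304, 170]);
translate([261, 1692, 850]) cube([812, 304, 170]);
translate([261, 1996, 1020]) cube([812, 304, 170]);
translate([261, 2300, 1190]) cube([812, 304, 170]);
translate([261, 2604, 1360]) cube([812, 304, 170]);


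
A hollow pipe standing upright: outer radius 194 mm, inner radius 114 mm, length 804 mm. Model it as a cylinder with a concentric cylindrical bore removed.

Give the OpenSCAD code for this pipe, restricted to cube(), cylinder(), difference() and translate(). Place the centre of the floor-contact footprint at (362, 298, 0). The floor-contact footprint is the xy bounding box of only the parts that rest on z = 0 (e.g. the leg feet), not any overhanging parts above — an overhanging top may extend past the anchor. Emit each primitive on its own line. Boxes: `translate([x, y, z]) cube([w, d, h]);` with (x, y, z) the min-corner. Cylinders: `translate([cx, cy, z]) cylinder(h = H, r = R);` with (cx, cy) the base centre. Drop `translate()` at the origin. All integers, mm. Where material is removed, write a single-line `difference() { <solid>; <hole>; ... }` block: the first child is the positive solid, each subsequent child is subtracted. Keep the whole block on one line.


difference() { translate([362, 298, 0]) cylinder(h = 804, r = 194); translate([362, 298, 0]) cylinder(h = 804, r = 114); }


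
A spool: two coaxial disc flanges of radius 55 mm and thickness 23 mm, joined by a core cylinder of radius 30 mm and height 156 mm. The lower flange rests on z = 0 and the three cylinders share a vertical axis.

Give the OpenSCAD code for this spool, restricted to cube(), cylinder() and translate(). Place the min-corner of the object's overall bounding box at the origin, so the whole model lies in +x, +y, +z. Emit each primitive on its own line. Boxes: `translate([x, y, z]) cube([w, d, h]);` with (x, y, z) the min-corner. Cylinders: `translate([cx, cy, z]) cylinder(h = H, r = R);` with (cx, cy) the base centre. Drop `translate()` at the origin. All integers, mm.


translate([55, 55, 0]) cylinder(h = 23, r = 55);
translate([55, 55, 23]) cylinder(h = 156, r = 30);
translate([55, 55, 179]) cylinder(h = 23, r = 55);


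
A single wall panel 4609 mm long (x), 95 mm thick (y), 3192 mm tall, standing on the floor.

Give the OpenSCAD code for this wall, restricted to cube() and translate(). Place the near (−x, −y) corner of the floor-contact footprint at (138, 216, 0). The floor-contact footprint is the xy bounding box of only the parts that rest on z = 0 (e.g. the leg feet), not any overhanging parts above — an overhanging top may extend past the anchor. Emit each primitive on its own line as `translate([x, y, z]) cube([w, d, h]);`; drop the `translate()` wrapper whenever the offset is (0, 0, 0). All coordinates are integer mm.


translate([138, 216, 0]) cube([4609, 95, 3192]);


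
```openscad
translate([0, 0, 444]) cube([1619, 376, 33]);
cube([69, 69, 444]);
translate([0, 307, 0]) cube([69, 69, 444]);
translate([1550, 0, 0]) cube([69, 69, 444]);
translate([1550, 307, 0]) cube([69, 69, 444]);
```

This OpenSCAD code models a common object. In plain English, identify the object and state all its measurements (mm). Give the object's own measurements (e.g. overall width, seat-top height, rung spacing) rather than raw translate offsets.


A long wooden bench with a 1619 mm (x) × 376 mm (y) seat, 33 mm thick, its top surface 477 mm above the floor. Four 69 mm square legs at the seat corners, flush with the edges, run from z = 0 to the seat underside.


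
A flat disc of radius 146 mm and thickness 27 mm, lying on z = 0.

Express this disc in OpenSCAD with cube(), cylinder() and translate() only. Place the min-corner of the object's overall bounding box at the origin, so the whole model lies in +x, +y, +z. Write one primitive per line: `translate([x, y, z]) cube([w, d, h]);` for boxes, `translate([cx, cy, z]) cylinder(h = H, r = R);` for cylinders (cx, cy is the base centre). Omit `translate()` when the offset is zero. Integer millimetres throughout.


translate([146, 146, 0]) cylinder(h = 27, r = 146);


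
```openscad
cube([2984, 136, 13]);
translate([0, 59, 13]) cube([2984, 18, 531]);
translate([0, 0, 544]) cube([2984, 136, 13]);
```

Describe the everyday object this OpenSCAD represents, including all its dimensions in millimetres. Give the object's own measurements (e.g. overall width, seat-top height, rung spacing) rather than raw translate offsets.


An I-beam lying along x, 2984 mm long. Overall section height 557 mm. Two flanges 136 mm wide (y) and 13 mm thick, one on the floor and one at the top; a web 18 mm thick runs between them, centred on the flange width.


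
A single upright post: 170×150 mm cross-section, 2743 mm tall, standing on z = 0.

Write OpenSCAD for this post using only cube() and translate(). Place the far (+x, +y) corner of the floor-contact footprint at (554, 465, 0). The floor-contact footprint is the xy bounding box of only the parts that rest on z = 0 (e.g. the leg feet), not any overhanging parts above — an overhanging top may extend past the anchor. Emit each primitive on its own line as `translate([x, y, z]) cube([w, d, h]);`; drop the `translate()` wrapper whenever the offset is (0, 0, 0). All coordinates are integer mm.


translate([384, 315, 0]) cube([170, 150, 2743]);


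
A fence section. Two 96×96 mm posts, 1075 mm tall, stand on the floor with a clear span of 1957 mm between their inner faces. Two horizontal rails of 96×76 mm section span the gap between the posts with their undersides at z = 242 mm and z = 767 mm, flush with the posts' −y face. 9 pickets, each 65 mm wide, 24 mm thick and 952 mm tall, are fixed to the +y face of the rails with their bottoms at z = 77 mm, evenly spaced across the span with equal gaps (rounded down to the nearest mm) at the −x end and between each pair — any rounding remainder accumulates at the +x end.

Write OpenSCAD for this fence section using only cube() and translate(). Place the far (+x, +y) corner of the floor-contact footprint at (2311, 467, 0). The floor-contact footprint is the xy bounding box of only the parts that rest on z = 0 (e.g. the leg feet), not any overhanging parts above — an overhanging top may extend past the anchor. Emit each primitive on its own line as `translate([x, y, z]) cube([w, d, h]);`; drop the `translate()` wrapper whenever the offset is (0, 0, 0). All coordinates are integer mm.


translate([162, 371, 0]) cube([96, 96, 1075]);
translate([2215, 371, 0]) cube([96, 96, 1075]);
translate([258, 371, 242]) cube([1957, 96, 76]);
translate([258, 371, 767]) cube([1957, 96, 76]);
translate([395, 467, 77]) cube([65, 24, 952]);
translate([597, 467, 77]) cube([65, 24, 952]);
translate([799, 467, 77]) cube([65, 24, 952]);
translate([1001, 467, 77]) cube([65, 24, 952]);
translate([1203, 467, 77]) cube([65, 24, 952]);
translate([1405, 467, 77]) cube([65, 24, 952]);
translate([1607, 467, 77]) cube([65, 24, 952]);
translate([1809, 467, 77]) cube([65, 24, 952]);
translate([2011, 467, 77]) cube([65, 24, 952]);


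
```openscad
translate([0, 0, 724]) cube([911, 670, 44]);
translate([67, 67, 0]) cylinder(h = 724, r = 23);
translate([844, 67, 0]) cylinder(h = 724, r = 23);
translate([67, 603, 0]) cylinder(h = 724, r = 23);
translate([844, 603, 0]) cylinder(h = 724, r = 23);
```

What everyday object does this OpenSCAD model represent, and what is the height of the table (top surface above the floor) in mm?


A table. The table height is 768 mm.

A 911×670×44 slab sits at z = 724 on four Ø46 mm round legs — a table. The top surface is at 724 + 44 = 768 mm.


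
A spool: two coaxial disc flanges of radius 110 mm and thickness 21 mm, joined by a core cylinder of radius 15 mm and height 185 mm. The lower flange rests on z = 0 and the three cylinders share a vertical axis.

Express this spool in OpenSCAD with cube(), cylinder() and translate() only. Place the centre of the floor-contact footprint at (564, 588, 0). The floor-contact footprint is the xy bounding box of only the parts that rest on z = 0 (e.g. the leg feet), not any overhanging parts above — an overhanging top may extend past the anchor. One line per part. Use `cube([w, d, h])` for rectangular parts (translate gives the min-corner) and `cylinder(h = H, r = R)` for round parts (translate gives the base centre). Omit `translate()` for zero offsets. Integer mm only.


translate([564, 588, 0]) cylinder(h = 21, r = 110);
translate([564, 588, 21]) cylinder(h = 185, r = 15);
translate([564, 588, 206]) cylinder(h = 21, r = 110);


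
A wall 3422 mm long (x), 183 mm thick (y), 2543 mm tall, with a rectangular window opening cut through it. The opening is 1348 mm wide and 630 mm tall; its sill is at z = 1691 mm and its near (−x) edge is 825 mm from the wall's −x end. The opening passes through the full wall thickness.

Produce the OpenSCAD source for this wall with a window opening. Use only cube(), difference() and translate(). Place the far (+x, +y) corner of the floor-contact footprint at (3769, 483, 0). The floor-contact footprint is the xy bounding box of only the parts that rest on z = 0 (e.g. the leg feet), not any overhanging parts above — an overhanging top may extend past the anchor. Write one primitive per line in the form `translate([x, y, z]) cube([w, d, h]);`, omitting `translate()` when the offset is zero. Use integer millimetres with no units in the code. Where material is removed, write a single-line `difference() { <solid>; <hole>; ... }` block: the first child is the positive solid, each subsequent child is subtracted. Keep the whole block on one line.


difference() { translate([347, 300, 0]) cube([3422, 183, 2543]); translate([1172, 300, 1691]) cube([1348, 183, 630]); }


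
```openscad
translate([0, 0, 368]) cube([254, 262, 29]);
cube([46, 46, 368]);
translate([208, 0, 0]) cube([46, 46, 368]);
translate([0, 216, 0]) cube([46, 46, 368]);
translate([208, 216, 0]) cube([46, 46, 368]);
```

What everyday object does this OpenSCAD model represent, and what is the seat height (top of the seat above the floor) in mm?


A stool. The seat height is 397 mm.

A 254×262×29 slab at z = 368 on four corner posts — a stool. The seat top is 368 + 29 = 397 mm.


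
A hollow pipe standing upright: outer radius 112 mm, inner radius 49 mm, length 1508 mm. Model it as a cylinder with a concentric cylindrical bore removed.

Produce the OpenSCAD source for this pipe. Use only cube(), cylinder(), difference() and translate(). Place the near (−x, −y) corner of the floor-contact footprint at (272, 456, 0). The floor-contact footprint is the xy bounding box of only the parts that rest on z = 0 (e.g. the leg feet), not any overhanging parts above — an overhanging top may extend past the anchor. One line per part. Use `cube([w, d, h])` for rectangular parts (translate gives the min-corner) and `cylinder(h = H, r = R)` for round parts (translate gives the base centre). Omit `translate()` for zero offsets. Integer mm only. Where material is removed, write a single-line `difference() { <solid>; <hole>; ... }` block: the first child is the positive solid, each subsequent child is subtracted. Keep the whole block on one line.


difference() { translate([384, 568, 0]) cylinder(h = 1508, r = 112); translate([384, 568, 0]) cylinder(h = 1508, r = 49); }


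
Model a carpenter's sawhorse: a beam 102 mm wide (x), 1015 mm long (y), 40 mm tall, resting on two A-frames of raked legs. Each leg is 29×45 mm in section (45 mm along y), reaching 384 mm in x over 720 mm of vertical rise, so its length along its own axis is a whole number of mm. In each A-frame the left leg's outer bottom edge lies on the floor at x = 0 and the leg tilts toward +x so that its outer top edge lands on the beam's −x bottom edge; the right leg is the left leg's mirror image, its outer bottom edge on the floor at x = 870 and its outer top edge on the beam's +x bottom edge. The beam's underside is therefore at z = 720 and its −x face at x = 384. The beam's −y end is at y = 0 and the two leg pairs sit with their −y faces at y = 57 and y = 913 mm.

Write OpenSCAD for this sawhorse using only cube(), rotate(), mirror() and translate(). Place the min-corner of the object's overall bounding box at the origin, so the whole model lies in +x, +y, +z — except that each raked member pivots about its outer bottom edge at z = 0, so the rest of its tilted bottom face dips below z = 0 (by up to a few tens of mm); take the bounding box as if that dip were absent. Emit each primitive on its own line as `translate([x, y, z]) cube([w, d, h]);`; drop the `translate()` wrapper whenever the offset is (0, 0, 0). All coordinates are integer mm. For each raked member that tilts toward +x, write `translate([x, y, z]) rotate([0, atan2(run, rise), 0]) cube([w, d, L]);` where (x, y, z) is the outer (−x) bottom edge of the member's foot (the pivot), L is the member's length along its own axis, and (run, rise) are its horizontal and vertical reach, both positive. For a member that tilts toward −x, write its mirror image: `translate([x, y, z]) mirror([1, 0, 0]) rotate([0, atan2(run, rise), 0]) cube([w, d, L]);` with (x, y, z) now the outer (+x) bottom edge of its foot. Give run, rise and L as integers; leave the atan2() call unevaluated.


// leg length = √(384² + 720²) = 816
// right-leg outer foot x = 2·384 + 102 = 870
// beam min-corner = (384, 0, 720)
translate([384, 0, 720]) cube([102, 1015, 40]);
translate([0, 57, 0]) rotate([0, atan2(384, 720), 0]) cube([29, 45, 816]);
translate([870, 57, 0]) mirror([1, 0, 0]) rotate([0, atan2(384, 720), 0]) cube([29, 45, 816]);
translate([0, 913, 0]) rotate([0, atan2(384, 720), 0]) cube([29, 45, 816]);
translate([870, 913, 0]) mirror([1, 0, 0]) rotate([0, atan2(384, 720), 0]) cube([29, 45, 816]);


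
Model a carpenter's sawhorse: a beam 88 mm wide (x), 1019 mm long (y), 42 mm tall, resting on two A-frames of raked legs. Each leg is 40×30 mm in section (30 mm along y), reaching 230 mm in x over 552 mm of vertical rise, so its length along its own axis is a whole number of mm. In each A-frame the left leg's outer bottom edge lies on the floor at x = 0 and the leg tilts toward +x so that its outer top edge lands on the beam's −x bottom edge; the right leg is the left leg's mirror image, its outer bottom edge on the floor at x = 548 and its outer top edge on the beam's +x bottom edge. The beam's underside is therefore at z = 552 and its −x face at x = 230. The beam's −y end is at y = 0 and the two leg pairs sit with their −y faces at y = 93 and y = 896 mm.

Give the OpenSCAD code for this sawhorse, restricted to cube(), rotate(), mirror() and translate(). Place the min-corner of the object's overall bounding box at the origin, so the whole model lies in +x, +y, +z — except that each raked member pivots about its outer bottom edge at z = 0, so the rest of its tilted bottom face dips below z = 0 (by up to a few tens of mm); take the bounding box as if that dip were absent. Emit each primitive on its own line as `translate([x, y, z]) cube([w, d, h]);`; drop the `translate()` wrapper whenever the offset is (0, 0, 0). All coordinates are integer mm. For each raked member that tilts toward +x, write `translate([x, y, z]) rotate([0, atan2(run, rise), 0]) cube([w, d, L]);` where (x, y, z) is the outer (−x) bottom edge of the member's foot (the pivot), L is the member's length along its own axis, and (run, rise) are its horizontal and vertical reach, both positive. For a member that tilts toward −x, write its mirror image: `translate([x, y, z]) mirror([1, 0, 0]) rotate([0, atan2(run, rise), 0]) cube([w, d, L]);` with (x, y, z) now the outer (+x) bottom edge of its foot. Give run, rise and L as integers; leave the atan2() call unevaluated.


translate([230, 0, 552]) cube([88, 1019, 42]);
translate([0, 93, 0]) rotate([0, atan2(230, 552), 0]) cube([40, 30, 598]);
translate([548, 93, 0]) mirror([1, 0, 0]) rotate([0, atan2(230, 552), 0]) cube([40, 30, 598]);
translate([0, 896, 0]) rotate([0, atan2(230, 552), 0]) cube([40, 30, 598]);
translate([548, 896, 0]) mirror([1, 0, 0]) rotate([0, atan2(230, 552), 0]) cube([40, 30, 598]);


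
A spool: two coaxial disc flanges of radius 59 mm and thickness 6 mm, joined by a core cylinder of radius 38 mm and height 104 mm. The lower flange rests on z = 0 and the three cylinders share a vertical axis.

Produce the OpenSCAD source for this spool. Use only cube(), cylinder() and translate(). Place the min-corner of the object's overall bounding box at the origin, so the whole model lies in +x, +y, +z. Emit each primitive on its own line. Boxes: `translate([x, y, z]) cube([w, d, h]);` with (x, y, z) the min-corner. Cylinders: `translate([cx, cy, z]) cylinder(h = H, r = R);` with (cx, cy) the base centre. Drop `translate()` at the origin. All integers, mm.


translate([59, 59, 0]) cylinder(h = 6, r = 59);
translate([59, 59, 6]) cylinder(h = 104, r = 38);
translate([59, 59, 110]) cylinder(h = 6, r = 59);


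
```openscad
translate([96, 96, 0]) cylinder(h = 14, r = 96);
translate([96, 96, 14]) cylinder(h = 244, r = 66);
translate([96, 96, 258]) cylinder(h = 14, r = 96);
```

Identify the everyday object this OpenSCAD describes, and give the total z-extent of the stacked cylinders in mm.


A spool. The overall height is 272 mm.

Three coaxial cylinders, large–small–large — a spool. Two 14 mm flanges and a 244 mm core give 14 + 244 + 14 = 272 mm.


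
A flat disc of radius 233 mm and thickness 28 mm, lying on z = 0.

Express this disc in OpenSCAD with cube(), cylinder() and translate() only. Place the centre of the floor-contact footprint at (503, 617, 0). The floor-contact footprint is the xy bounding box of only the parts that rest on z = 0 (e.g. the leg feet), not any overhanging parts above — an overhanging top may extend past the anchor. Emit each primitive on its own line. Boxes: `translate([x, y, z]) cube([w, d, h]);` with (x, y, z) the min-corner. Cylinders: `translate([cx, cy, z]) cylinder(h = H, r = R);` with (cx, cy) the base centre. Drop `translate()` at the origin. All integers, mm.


translate([503, 617, 0]) cylinder(h = 28, r = 233);


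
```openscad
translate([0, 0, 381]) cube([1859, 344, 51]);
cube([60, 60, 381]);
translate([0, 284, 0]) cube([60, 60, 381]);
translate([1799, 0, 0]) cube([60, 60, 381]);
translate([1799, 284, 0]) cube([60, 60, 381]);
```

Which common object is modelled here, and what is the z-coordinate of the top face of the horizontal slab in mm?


A bench. The seat-top height is 432 mm.

A long slab on four corner posts — a bench. The slab sits at z = 381 with thickness 51, so the top is 381 + 51 = 432 mm.


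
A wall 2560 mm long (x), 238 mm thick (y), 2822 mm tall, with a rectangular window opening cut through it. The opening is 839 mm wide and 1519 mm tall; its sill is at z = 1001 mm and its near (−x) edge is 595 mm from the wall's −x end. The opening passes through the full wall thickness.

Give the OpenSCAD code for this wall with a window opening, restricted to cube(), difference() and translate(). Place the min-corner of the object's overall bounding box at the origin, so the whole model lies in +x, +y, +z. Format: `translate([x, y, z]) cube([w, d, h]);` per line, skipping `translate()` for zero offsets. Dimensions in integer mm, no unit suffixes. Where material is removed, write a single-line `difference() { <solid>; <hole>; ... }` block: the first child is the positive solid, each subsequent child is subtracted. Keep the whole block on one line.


difference() { cube([2560, 238, 2822]); translate([595, 0, 1001]) cube([839, 238, 1519]); }


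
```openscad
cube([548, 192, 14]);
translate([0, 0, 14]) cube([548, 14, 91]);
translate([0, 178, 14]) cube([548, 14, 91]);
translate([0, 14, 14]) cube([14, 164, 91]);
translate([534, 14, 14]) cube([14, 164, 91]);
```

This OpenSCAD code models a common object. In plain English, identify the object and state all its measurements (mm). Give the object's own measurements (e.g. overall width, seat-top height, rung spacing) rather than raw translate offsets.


An open-topped rectangular box: outside dimensions 548×192×105 mm, with a uniform wall and base thickness of 14 mm. The base is a full 548×192 slab on the floor; four walls sit on top of the base. The front and back walls (the −y and +y sides) span the full width; the two side walls fit between them.


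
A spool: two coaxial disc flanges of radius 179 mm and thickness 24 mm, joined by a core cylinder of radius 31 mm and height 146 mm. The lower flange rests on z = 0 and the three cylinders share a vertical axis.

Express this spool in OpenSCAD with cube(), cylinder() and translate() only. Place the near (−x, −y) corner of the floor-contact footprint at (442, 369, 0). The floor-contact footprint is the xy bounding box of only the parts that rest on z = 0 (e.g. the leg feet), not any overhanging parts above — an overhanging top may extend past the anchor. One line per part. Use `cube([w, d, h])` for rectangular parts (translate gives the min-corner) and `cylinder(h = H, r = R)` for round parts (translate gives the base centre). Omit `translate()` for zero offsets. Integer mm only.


translate([621, 548, 0]) cylinder(h = 24, r = 179);
translate([621, 548, 24]) cylinder(h = 146, r = 31);
translate([621, 548, 170]) cylinder(h = 24, r = 179);


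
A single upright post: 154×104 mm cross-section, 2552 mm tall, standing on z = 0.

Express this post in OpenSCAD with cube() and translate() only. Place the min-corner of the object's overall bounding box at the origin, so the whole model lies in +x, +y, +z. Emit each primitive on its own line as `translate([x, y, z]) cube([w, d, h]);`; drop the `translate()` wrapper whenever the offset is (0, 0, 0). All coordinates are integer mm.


cube([154, 104, 2552]);


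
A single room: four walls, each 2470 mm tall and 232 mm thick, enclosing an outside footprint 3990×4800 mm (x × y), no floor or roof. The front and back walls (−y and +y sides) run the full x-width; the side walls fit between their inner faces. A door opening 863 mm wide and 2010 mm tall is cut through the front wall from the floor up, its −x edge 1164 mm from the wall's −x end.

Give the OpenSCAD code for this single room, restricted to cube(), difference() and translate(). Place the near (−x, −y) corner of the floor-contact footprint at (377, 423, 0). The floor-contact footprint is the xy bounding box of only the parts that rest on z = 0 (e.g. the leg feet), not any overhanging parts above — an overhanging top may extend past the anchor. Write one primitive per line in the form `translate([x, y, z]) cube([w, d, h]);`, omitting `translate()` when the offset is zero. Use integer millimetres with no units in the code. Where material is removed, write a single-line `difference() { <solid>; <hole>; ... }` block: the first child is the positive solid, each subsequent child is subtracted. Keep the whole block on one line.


difference() { translate([377, 423, 0]) cube([3990, 232, 2470]); translate([1541, 423, 0]) cube([863, 232, 2010]); }
translate([377, 4991, 0]) cube([3990, 232, 2470]);
translate([377, 655, 0]) cube([232, 4336, 2470]);
translate([4135, 655, 0]) cube([232, 4336, 2470]);


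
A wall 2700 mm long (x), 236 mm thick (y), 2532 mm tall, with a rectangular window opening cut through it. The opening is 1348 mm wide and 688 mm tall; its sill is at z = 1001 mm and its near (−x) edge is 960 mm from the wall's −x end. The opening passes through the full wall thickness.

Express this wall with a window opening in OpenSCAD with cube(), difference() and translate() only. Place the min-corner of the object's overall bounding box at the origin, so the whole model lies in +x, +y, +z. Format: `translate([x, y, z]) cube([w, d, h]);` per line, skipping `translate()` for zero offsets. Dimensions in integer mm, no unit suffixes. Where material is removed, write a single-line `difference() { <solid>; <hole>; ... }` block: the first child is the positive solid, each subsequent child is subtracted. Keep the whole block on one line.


difference() { cube([2700, 236, 2532]); translate([960, 0, 1001]) cube([1348, 236, 688]); }


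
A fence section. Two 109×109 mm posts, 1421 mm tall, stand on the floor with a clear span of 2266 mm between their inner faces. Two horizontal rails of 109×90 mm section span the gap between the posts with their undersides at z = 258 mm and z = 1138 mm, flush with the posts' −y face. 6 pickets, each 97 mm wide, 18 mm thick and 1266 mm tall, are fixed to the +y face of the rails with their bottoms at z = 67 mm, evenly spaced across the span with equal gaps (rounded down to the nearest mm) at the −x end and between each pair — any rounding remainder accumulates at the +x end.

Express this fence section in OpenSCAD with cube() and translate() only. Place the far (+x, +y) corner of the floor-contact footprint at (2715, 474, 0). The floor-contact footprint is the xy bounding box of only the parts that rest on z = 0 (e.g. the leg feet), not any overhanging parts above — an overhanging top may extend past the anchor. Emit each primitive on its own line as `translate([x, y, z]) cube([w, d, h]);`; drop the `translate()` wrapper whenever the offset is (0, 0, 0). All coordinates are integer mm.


translate([231, 365, 0]) cube([109, 109, 1421]);
translate([2606, 365, 0]) cube([109, 109, 1421]);
translate([340, 365, 258]) cube([2266, 109, 90]);
translate([340, 365, 1138]) cube([2266, 109, 90]);
translate([580, 474, 67]) cube([97, 18, 1266]);
translate([917, 474, 67]) cube([97, 18, 1266]);
translate([1254, 474, 67]) cube([97, 18, 1266]);
translate([1591, 474, 67]) cube([97, 18, 1266]);
translate([1928, 474, 67]) cube([97, 18, 1266]);
translate([2265, 474, 67]) cube([97, 18, 1266]);


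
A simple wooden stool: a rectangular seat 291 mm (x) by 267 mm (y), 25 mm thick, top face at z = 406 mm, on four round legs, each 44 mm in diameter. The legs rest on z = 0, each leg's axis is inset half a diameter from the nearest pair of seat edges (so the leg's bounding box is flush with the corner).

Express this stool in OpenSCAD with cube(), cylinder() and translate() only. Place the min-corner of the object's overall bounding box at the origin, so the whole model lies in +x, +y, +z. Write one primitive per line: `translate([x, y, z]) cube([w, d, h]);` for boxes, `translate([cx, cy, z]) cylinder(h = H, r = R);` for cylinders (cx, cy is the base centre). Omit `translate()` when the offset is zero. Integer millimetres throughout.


translate([0, 0, 381]) cube([291, 267, 25]);
translate([22, 22, 0]) cylinder(h = 381, r = 22);
translate([269, 22, 0]) cylinder(h = 381, r = 22);
translate([22, 245, 0]) cylinder(h = 381, r = 22);
translate([269, 245, 0]) cylinder(h = 381, r = 22);


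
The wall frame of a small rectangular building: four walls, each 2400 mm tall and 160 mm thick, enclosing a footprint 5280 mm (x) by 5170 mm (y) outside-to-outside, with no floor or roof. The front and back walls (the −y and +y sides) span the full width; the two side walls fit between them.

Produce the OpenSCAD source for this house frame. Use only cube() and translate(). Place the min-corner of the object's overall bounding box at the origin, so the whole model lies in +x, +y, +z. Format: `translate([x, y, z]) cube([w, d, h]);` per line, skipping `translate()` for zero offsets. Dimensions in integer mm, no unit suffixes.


cube([5280, 160, 2400]);
translate([0, 5010, 0]) cube([5280, 160, 2400]);
translate([0, 160, 0]) cube([160, 4850, 2400]);
translate([5120, 160, 0]) cube([160, 4850, 2400]);


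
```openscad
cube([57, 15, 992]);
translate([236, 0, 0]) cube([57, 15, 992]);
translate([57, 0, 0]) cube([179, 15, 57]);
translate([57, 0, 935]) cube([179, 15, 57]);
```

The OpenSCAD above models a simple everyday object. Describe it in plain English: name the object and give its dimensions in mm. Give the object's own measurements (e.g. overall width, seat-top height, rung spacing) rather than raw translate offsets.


A rectangular picture frame lying in the x–z plane (depth along y). The opening is 179 mm wide (x) by 878 mm tall (z), surrounded by a border 57 mm wide on all four sides. The frame is 15 mm deep and is made of two full-height vertical stiles with two horizontal rails fitted between them.


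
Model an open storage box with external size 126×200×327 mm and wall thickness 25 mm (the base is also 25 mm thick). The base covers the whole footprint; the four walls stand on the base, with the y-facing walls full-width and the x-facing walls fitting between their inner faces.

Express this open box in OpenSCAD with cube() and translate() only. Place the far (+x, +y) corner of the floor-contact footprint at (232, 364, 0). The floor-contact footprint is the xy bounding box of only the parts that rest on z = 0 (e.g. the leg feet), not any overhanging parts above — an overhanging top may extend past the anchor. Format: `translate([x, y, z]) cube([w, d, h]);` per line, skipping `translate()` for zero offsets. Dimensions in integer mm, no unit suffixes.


translate([106, 164, 0]) cube([126, 200, 25]);
translate([106, 164, 25]) cube([126, 25, 302]);
translate([106, 339, 25]) cube([126, 25, 302]);
translate([106, 189, 25]) cube([25, 150, 302]);
translate([207, 189, 25]) cube([25, 150, 302]);


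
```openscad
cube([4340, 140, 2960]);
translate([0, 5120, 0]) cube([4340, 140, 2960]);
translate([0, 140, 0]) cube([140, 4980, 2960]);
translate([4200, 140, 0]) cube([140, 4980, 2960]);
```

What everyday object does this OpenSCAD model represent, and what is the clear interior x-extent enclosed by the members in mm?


A house (or room) frame. The interior width is 4060 mm.

Four 2960 mm walls enclosing a rectangle with no floor or roof — a room or house frame. Outside width is 4340 mm and wall thickness is 140 mm, so the interior width is 4340 − 2 × 140 = 4060 mm.


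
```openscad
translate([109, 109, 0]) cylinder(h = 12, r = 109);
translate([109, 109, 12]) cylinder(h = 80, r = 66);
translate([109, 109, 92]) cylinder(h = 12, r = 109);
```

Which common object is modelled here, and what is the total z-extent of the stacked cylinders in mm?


A spool. The overall height is 104 mm.

Three coaxial cylinders, large–small–large — a spool. Two 12 mm flanges and a 80 mm core give 12 + 80 + 12 = 104 mm.


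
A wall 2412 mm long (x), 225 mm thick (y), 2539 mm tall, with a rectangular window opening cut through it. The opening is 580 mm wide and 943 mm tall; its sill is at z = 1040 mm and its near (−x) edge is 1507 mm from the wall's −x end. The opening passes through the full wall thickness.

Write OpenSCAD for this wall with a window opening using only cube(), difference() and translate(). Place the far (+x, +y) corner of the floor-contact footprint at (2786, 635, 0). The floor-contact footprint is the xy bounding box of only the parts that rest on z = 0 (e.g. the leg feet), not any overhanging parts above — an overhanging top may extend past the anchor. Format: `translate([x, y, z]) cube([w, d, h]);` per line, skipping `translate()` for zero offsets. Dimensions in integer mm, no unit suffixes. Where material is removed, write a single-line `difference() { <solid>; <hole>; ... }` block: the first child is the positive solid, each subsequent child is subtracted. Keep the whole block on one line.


difference() { translate([374, 410, 0]) cube([2412, 225, 2539]); translate([1881, 410, 1040]) cube([580, 225, 943]); }


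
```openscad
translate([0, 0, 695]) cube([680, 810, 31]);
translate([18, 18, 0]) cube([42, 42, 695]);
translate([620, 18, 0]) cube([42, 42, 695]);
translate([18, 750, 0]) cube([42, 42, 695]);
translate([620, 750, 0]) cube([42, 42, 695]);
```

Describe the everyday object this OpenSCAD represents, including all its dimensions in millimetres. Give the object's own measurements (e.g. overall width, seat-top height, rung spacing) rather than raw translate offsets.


A table: top 680 mm (x) × 810 mm (y), 31 mm thick, upper face at z = 726 mm, on four 42×42 mm square legs, each inset 18 mm from the nearest pair of top edges from z = 0 to the bottom of the top.


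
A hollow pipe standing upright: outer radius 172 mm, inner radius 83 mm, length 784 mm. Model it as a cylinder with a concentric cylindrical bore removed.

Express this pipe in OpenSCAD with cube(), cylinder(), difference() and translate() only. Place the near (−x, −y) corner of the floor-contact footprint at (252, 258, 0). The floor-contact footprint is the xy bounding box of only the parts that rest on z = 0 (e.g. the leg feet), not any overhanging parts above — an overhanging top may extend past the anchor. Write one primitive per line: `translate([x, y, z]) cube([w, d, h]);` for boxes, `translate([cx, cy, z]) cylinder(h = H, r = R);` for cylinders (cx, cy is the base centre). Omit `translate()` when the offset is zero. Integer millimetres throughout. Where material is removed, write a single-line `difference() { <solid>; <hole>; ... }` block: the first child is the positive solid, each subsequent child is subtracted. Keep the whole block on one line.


difference() { translate([424, 430, 0]) cylinder(h = 784, r = 172); translate([424, 430, 0]) cylinder(h = 784, r = 83); }


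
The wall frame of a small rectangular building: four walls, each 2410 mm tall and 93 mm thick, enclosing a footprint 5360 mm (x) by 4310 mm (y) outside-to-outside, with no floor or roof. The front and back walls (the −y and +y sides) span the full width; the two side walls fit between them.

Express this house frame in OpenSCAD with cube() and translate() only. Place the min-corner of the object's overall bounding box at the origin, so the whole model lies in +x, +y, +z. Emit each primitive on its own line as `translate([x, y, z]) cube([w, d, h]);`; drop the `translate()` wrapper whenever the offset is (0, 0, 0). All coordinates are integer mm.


cube([5360, 93, 2410]);
translate([0, 4217, 0]) cube([5360, 93, 2410]);
translate([0, 93, 0]) cube([93, 4124, 2410]);
translate([5267, 93, 0]) cube([93, 4124, 2410]);


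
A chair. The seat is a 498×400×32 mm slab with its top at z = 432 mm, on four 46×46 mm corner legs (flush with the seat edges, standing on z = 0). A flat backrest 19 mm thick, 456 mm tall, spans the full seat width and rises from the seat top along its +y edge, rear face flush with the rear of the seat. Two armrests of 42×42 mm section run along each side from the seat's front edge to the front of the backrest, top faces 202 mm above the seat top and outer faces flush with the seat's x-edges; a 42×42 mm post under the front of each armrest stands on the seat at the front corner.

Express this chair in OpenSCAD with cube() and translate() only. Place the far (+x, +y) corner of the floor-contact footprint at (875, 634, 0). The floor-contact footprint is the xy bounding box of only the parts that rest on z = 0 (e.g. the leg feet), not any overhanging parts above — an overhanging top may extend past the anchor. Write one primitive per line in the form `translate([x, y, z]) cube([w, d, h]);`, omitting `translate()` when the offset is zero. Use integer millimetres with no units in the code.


translate([377, 234, 400]) cube([498, 400, 32]);
translate([377, 234, 0]) cube([46, 46, 400]);
translate([829, 234, 0]) cube([46, 46, 400]);
translate([377, 588, 0]) cube([46, 46, 400]);
translate([829, 588, 0]) cube([46, 46, 400]);
translate([377, 615, 432]) cube([498, 19, 456]);
translate([377, 234, 592]) cube([42, 381, 42]);
translate([833, 234, 592]) cube([42, 381, 42]);
translate([377, 234, 432]) cube([42, 42, 160]);
translate([833, 234, 432]) cube([42, 42, 160]);


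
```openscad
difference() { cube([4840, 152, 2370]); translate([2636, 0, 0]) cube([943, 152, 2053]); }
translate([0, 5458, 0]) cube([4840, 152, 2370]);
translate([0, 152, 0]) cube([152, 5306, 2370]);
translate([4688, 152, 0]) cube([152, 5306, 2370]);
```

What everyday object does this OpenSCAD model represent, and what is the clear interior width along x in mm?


A single room. The interior width is 4536 mm.

Four walls enclosing a rectangle with a door in the front wall — a room. Outside width 4840 minus two 152 mm walls gives 4536 mm.
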